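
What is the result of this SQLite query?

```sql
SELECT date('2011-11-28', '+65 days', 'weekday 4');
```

2012-02-02

Applying '+65 days' to 2011-11-28: counting 65 days forward gives 2012-02-01.
`weekday 4` advances to the next Thursday; 2012-02-01 is a Wednesday, so it moves forward to 2012-02-02.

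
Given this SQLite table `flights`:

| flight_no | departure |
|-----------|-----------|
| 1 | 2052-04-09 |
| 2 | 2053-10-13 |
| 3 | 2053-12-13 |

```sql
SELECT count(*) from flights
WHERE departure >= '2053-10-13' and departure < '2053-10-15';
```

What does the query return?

Rows in [2053-10-13, 2053-10-15): 2053-10-13 → 1 row.

1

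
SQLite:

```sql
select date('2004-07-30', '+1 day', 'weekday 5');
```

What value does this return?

2004-08-06

Advancing 1 more day within July lands on 2004-07-31.
`weekday 5` advances to the next Friday; 2004-07-31 is a Saturday, so it moves forward to 2004-08-06.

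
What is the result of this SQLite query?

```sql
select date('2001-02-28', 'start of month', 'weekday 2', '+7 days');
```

`start of month` rewinds 2001-02-28 to 2001-02-01.
`weekday 2` advances to the next Tuesday; 2001-02-01 is a Thursday, so it moves forward to 2001-02-06.
Advancing 7 more days within February lands on 2001-02-13.

2001-02-13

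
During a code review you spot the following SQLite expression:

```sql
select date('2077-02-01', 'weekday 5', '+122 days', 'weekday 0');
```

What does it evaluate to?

`weekday 5` advances to the next Friday; 2077-02-01 is a Monday, so it moves forward to 2077-02-05.
Applying '+122 days' to 2077-02-05: counting 122 days forward gives 2077-06-07.
`weekday 0` advances to the next Sunday; 2077-06-07 is a Monday, so it moves forward to 2077-06-13.

2077-06-13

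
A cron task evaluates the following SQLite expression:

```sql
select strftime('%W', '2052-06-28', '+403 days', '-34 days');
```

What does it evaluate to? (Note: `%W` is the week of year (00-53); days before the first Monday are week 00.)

First apply '+403 days', '-34 days': 2052-06-28 → 2053-07-02.
2053-07-02 is a Wednesday. SQLite's %W counts Mondays since the year started; the result is 26.

26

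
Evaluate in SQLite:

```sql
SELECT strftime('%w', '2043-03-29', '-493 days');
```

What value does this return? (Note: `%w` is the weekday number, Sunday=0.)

First apply '-493 days': 2043-03-29 → 2041-11-21.
2041-11-21 is a Thursday; with Sunday=0 that is 4.

4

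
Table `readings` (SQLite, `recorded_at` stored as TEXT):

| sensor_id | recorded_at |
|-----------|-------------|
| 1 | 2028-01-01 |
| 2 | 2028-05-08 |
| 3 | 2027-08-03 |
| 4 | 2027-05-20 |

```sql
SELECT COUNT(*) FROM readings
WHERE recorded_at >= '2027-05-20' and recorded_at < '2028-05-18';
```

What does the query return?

4

Rows in [2027-05-20, 2028-05-18): 2028-01-01, 2028-05-08, 2027-08-03, 2027-05-20 → 4 rows.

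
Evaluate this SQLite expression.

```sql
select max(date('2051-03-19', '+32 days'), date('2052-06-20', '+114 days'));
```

2052-10-12

date('2051-03-19', '+32 days') → 2051-04-20.
date('2052-06-20', '+114 days') → 2052-10-12.
Later of the two is 2052-10-12.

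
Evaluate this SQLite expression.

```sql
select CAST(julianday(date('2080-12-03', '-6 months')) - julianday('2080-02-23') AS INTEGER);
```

Adding -6 months to 2080-12-03 gives 2080-06-03.
6 days remain in February 2080 after the 23rd (29 − 23).
March 2080: 31 days.
April 2080: 30 days.
May 2080: 31 days.
Then 3 days into June 2080.
Total: 6 + 31 + 30 + 31 + 3 = 101.

101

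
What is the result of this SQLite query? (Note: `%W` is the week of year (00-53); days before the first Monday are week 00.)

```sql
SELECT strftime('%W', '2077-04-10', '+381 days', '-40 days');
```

11

First apply '+381 days', '-40 days': 2077-04-10 → 2078-03-17.
2078-03-17 is a Thursday. SQLite's %W counts Mondays since the year started; the result is 11.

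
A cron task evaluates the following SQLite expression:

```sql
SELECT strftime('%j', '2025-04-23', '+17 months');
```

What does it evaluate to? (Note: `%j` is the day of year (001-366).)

266

First apply '+17 months': 2025-04-23 → 2026-09-23.
Day-of-year for 2026-09-23: days since 2026-01-01 inclusive = 266, zero-padded to 266.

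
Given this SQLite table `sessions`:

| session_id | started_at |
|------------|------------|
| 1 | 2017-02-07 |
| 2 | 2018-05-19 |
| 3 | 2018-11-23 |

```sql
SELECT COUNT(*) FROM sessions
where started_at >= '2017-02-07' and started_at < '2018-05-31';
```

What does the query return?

Rows in [2017-02-07, 2018-05-31): 2017-02-07, 2018-05-19 → 2 rows.

2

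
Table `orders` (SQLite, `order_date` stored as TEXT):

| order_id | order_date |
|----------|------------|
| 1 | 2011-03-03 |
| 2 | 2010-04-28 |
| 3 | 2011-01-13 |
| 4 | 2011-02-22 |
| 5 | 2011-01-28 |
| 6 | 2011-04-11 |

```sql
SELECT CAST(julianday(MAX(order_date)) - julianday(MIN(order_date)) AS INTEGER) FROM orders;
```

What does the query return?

MIN = 2010-04-28, MAX = 2011-04-11.
2 days remain in April 2010 after the 28th (30 − 28).
Full months from May 2010 through March 2011 contribute their day counts.
Then 11 days into April 2011.
Total: 2 + 31 + 30 + 31 + 31 + 30 + 31 + 30 + 31 + 31 + 28 + 31 + 11 = 348.

348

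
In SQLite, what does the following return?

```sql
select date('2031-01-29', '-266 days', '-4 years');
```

2026-05-08

Applying '-266 days' to 2031-01-29: counting 266 days back gives 2030-05-08.
Adding -4 years to 2030-05-08 gives 2026-05-08.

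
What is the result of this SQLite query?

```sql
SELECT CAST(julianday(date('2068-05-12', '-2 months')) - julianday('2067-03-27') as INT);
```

351

Adding -2 months to 2068-05-12 gives 2068-03-12.
4 days remain in March 2067 after the 27th (31 − 27).
Full months from April 2067 through February 2068 contribute their day counts.
Then 12 days into March 2068.
Total: 4 + 30 + 31 + 30 + 31 + 31 + 30 + 31 + 30 + 31 + 31 + 29 + 12 = 351.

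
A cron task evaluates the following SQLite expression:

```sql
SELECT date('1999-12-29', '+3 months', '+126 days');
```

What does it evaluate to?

Adding +3 months to 1999-12-29 gives 2000-03-29.
Applying '+126 days' to 2000-03-29: counting 126 days forward gives 2000-08-02.

2000-08-02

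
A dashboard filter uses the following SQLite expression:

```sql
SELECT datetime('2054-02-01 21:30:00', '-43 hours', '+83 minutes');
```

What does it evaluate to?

-43 hours from 2054-02-01 21:30:00 is 2054-01-31 02:30:00 (crosses midnight).
83 minutes = 1h 23m; +83 minutes from 2054-01-31 02:30:00 is 2054-01-31 03:53:00.

2054-01-31 03:53:00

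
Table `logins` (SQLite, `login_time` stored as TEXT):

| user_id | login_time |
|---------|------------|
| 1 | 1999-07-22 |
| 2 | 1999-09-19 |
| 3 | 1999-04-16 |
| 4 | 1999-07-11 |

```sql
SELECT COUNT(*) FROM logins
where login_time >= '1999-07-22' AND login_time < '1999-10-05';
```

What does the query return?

2

Rows in [1999-07-22, 1999-10-05): 1999-07-22, 1999-09-19 → 2 rows.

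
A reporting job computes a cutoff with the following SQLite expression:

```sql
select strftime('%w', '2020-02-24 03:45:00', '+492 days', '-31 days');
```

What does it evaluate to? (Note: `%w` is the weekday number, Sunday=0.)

0

First apply '+492 days', '-31 days': 2020-02-24 03:45:00 → 2021-05-30 03:45:00.
2021-05-30 is a Sunday; with Sunday=0 that is 0.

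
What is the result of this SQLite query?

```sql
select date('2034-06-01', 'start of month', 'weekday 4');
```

`start of month` rewinds 2034-06-01 to 2034-06-01.
`weekday 4` advances to the next Thursday; 2034-06-01 is already a Thursday, so it stays at 2034-06-01.

2034-06-01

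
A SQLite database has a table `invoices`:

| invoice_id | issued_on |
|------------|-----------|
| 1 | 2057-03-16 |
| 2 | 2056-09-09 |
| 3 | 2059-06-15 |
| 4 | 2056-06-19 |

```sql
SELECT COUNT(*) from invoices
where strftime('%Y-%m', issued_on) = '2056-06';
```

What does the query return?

1

Rows with year-month 2056-06: 2056-06-19 → 1.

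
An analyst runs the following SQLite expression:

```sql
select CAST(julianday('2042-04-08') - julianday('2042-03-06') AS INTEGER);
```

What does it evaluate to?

33

25 days remain in March 2042 after the 6th (31 − 6).
Then 8 days into April 2042.
Total: 25 + 8 = 33.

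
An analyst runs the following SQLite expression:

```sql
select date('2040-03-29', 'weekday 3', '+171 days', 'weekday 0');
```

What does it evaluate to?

`weekday 3` advances to the next Wednesday; 2040-03-29 is a Thursday, so it moves forward to 2040-04-04.
Applying '+171 days' to 2040-04-04: counting 171 days forward gives 2040-09-22.
`weekday 0` advances to the next Sunday; 2040-09-22 is a Saturday, so it moves forward to 2040-09-23.

2040-09-23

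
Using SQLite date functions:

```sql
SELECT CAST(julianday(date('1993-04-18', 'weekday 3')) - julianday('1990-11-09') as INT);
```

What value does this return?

894

`weekday 3` advances to the next Wednesday; 1993-04-18 is a Sunday, so it moves forward to 1993-04-21.
21 days remain in November 1990 after the 9th (30 − 9).
Full months from December 1990 through March 1993 contribute their day counts.
Then 21 days into April 1993.
Total: 21 + 31 + 31 + 28 + 31 + 30 + 31 + 30 + 31 + 31 + 30 + 31 + 30 + 31 + 31 + 29 + 31 + 30 + 31 + 30 + 31 + 31 + 30 + 31 + 30 + 31 + 31 + 28 + 31 + 21 = 894.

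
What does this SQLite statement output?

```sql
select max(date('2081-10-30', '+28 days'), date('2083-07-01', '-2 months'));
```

2083-05-01

date('2081-10-30', '+28 days') → 2081-11-27.
date('2083-07-01', '-2 months') → 2083-05-01.
Later of the two is 2083-05-01.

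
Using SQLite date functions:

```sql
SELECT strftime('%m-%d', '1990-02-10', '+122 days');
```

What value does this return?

First apply '+122 days': 1990-02-10 → 1990-06-12.
`%m-%d` extracts the month-day: 06-12.

06-12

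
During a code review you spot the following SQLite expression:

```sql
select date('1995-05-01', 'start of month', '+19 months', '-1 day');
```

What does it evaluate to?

1996-11-30

`start of month` rewinds 1995-05-01 to 1995-05-01.
Adding +19 months to 1995-05-01 gives 1996-12-01.
Going back 1 day from 1996-12-01 reaches 1996-11-30 (last day of November, 30 days).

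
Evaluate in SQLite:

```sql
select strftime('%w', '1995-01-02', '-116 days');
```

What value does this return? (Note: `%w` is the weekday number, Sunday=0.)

First apply '-116 days': 1995-01-02 → 1994-09-08.
1994-09-08 is a Thursday; with Sunday=0 that is 4.

4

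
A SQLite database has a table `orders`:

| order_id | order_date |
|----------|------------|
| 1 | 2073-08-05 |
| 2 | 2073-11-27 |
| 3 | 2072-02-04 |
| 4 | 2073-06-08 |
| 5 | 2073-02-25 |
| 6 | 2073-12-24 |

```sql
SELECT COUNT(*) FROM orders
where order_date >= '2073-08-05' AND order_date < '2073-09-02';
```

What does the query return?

1

Rows in [2073-08-05, 2073-09-02): 2073-08-05 → 1 row.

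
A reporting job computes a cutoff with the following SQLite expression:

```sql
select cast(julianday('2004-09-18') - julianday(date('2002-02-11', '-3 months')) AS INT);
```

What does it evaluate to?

1042

Adding -3 months to 2002-02-11 gives 2001-11-11.
19 days remain in November 2001 after the 11th (30 − 11).
Full months from December 2001 through August 2004 contribute their day counts.
Then 18 days into September 2004.
Total: 19 + 31 + 31 + 28 + 31 + 30 + 31 + 30 + 31 + 31 + 30 + 31 + 30 + 31 + 31 + 28 + 31 + 30 + 31 + 30 + 31 + 31 + 30 + 31 + 30 + 31 + 31 + 29 + 31 + 30 + 31 + 30 + 31 + 31 + 18 = 1042.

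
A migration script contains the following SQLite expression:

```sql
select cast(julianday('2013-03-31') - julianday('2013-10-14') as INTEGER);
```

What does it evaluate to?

0 days remain in March 2013 after the 31st (31 − 31).
Full months from April 2013 through September 2013 contribute their day counts.
Then 14 days into October 2013.
Total: 0 + 30 + 31 + 30 + 31 + 31 + 30 + 14 = 197.
The subtraction is earlier − later, so the result is −197 → -197.

-197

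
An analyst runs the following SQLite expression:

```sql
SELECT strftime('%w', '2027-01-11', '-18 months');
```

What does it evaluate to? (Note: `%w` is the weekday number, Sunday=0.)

First apply '-18 months': 2027-01-11 → 2025-07-11.
2025-07-11 is a Friday; with Sunday=0 that is 5.

5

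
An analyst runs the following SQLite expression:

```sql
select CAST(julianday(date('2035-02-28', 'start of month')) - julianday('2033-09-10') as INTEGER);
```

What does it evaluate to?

`start of month` rewinds 2035-02-28 to 2035-02-01.
20 days remain in September 2033 after the 10th (30 − 10).
Full months from October 2033 through January 2035 contribute their day counts.
Then 1 day into February 2035.
Total: 20 + 31 + 30 + 31 + 31 + 28 + 31 + 30 + 31 + 30 + 31 + 31 + 30 + 31 + 30 + 31 + 31 + 1 = 509.

509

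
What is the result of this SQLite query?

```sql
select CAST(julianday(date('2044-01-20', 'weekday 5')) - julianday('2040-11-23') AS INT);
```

`weekday 5` advances to the next Friday; 2044-01-20 is a Wednesday, so it moves forward to 2044-01-22.
7 days remain in November 2040 after the 23rd (30 − 23).
Full months from December 2040 through December 2043 contribute their day counts.
Then 22 days into January 2044.
Total: 7 + 31 + 31 + 28 + 31 + 30 + 31 + 30 + 31 + 31 + 30 + 31 + 30 + 31 + 31 + 28 + 31 + 30 + 31 + 30 + 31 + 31 + 30 + 31 + 30 + 31 + 31 + 28 + 31 + 30 + 31 + 30 + 31 + 31 + 30 + 31 + 30 + 31 + 22 = 1155.

1155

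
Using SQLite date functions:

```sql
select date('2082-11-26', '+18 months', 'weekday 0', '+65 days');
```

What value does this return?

Adding +18 months to 2082-11-26 gives 2084-05-26.
`weekday 0` advances to the next Sunday; 2084-05-26 is a Friday, so it moves forward to 2084-05-28.
Applying '+65 days' to 2084-05-28: counting 65 days forward gives 2084-08-01.

2084-08-01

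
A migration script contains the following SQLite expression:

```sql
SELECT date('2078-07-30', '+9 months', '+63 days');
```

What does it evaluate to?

Adding +9 months to 2078-07-30 gives 2079-04-30.
Applying '+63 days' to 2079-04-30: counting 63 days forward gives 2079-07-02.

2079-07-02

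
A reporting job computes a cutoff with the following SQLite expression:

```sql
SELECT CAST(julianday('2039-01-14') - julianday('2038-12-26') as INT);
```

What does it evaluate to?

19

5 days remain in December 2038 after the 26th (31 − 26).
Then 14 days into January 2039.
Total: 5 + 14 = 19.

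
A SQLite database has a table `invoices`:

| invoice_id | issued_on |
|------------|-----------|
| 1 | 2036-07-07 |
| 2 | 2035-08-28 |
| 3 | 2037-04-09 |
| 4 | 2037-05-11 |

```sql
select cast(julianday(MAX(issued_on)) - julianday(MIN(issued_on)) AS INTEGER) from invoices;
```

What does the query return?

MIN = 2035-08-28, MAX = 2037-05-11.
3 days remain in August 2035 after the 28th (31 − 28).
Full months from September 2035 through April 2037 contribute their day counts.
Then 11 days into May 2037.
Total: 3 + 30 + 31 + 30 + 31 + 31 + 29 + 31 + 30 + 31 + 30 + 31 + 31 + 30 + 31 + 30 + 31 + 31 + 28 + 31 + 30 + 11 = 622.

622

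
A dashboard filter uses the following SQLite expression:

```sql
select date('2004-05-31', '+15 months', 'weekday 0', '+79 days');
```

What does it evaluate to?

Adding +15 months to 2004-05-31 gives 2005-08-31.
`weekday 0` advances to the next Sunday; 2005-08-31 is a Wednesday, so it moves forward to 2005-09-04.
Applying '+79 days' to 2005-09-04: counting 79 days forward gives 2005-11-22.

2005-11-22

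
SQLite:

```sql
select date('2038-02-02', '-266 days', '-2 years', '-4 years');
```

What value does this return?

2031-05-12

Applying '-266 days' to 2038-02-02: counting 266 days back gives 2037-05-12.
Adding -2 years to 2037-05-12 gives 2035-05-12.
Adding -4 years to 2035-05-12 gives 2031-05-12.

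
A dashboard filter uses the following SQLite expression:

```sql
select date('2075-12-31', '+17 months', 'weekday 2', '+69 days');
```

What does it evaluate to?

2077-08-09

Adding +17 months to 2075-12-31 gives 2077-05-31.
`weekday 2` advances to the next Tuesday; 2077-05-31 is a Monday, so it moves forward to 2077-06-01.
Applying '+69 days' to 2077-06-01: counting 69 days forward gives 2077-08-09.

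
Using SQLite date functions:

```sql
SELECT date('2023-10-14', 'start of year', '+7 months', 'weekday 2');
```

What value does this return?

`start of year` rewinds 2023-10-14 to 2023-01-01.
Adding +7 months to 2023-01-01 gives 2023-08-01.
`weekday 2` advances to the next Tuesday; 2023-08-01 is already a Tuesday, so it stays at 2023-08-01.

2023-08-01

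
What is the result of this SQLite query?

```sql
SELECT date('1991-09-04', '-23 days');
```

Going back 4 days from 1991-09-04 reaches 1991-08-31 (last day of August, 31 days).
Going back 19 days within August lands on 1991-08-12.

1991-08-12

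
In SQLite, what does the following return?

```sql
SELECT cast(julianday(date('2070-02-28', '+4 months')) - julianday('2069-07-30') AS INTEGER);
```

Adding +4 months to 2070-02-28 gives 2070-06-28.
1 day remains in July 2069 after the 30th (31 − 30).
Full months from August 2069 through May 2070 contribute their day counts.
Then 28 days into June 2070.
Total: 1 + 31 + 30 + 31 + 30 + 31 + 31 + 28 + 31 + 30 + 31 + 28 = 333.

333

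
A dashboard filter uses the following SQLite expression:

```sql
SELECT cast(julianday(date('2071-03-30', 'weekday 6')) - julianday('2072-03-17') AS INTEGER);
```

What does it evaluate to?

-348

`weekday 6` advances to the next Saturday; 2071-03-30 is a Monday, so it moves forward to 2071-04-04.
26 days remain in April 2071 after the 4th (30 − 4).
Full months from May 2071 through February 2072 contribute their day counts.
Then 17 days into March 2072.
Total: 26 + 31 + 30 + 31 + 31 + 30 + 31 + 30 + 31 + 31 + 29 + 17 = 348.
The subtraction is earlier − later, so the result is −348 → -348.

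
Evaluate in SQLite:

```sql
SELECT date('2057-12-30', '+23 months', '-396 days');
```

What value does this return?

Adding +23 months to 2057-12-30 gives 2059-11-30.
Applying '-396 days' to 2059-11-30: counting 396 days back gives 2058-10-30.

2058-10-30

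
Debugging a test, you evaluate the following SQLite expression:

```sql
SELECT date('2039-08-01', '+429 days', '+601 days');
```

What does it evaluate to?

Applying '+429 days' to 2039-08-01: counting 429 days forward gives 2040-10-03.
Applying '+601 days' to 2040-10-03: counting 601 days forward gives 2042-05-27.

2042-05-27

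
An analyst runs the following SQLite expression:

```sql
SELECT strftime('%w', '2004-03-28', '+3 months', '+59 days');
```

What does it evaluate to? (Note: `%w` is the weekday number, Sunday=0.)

4

First apply '+3 months', '+59 days': 2004-03-28 → 2004-08-26.
2004-08-26 is a Thursday; with Sunday=0 that is 4.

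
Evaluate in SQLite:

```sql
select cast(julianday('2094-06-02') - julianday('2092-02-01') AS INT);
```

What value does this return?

852

28 days remain in February 2092 after the 1st (29 − 1).
Full months from March 2092 through May 2094 contribute their day counts.
Then 2 days into June 2094.
Total: 28 + 31 + 30 + 31 + 30 + 31 + 31 + 30 + 31 + 30 + 31 + 31 + 28 + 31 + 30 + 31 + 30 + 31 + 31 + 30 + 31 + 30 + 31 + 31 + 28 + 31 + 30 + 31 + 2 = 852.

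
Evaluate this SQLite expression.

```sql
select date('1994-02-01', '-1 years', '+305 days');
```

Adding -1 year to 1994-02-01 gives 1993-02-01.
Applying '+305 days' to 1993-02-01: counting 305 days forward gives 1993-12-03.

1993-12-03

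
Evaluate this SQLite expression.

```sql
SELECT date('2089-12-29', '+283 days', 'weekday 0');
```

Applying '+283 days' to 2089-12-29: counting 283 days forward gives 2090-10-08.
`weekday 0` advances to the next Sunday; 2090-10-08 is already a Sunday, so it stays at 2090-10-08.

2090-10-08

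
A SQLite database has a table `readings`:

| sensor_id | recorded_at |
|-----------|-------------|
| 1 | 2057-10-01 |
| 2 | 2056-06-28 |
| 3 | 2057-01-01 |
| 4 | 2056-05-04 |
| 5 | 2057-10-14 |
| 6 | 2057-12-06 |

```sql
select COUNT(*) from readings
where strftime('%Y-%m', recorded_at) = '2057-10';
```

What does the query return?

2

Rows with year-month 2057-10: 2057-10-01, 2057-10-14 → 2.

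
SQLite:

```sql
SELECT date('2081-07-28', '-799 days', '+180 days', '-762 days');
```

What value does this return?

2077-10-16

Applying '-799 days' to 2081-07-28: counting 799 days back gives 2079-05-21.
Applying '+180 days' to 2079-05-21: counting 180 days forward gives 2079-11-17.
Applying '-762 days' to 2079-11-17: counting 762 days back gives 2077-10-16.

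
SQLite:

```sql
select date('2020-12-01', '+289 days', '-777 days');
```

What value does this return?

Applying '+289 days' to 2020-12-01: counting 289 days forward gives 2021-09-16.
Applying '-777 days' to 2021-09-16: counting 777 days back gives 2019-08-01.

2019-08-01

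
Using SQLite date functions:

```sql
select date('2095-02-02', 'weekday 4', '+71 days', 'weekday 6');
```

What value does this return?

2095-04-16

`weekday 4` advances to the next Thursday; 2095-02-02 is a Wednesday, so it moves forward to 2095-02-03.
Applying '+71 days' to 2095-02-03: counting 71 days forward gives 2095-04-15.
`weekday 6` advances to the next Saturday; 2095-04-15 is a Friday, so it moves forward to 2095-04-16.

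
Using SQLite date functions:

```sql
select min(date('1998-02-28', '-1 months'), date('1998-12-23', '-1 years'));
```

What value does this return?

date('1998-02-28', '-1 months') → 1998-01-28.
date('1998-12-23', '-1 years') → 1997-12-23.
Earlier of the two is 1997-12-23.

1997-12-23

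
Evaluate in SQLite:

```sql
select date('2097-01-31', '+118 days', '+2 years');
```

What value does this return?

2099-05-29

Applying '+118 days' to 2097-01-31: counting 118 days forward gives 2097-05-29.
Adding +2 years to 2097-05-29 gives 2099-05-29.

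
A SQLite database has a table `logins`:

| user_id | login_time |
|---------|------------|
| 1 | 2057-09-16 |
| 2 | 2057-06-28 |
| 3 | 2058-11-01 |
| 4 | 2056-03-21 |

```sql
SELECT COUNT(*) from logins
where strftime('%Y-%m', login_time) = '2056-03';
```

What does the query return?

Rows with year-month 2056-03: 2056-03-21 → 1.

1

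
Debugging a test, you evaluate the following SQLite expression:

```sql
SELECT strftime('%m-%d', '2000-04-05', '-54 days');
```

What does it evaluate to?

First apply '-54 days': 2000-04-05 → 2000-02-11.
`%m-%d` extracts the month-day: 02-11.

02-11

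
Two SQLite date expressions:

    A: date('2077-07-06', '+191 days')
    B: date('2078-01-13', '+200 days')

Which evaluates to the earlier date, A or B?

A = 2078-01-13.
B = 2078-08-01.
A is earlier.

A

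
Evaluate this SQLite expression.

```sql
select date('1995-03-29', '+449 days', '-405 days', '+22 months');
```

Applying '+449 days' to 1995-03-29: counting 449 days forward gives 1996-06-20.
Applying '-405 days' to 1996-06-20: counting 405 days back gives 1995-05-12.
Adding +22 months to 1995-05-12 gives 1997-03-12.

1997-03-12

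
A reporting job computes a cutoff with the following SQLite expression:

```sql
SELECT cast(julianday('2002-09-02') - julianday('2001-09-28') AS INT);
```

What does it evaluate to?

339

2 days remain in September 2001 after the 28th (30 − 28).
Full months from October 2001 through August 2002 contribute their day counts.
Then 2 days into September 2002.
Total: 2 + 31 + 30 + 31 + 31 + 28 + 31 + 30 + 31 + 30 + 31 + 31 + 2 = 339.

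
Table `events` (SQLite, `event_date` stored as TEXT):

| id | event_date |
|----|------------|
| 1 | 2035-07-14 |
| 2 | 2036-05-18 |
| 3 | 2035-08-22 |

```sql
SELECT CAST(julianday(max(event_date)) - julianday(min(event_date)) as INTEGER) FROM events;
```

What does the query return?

MIN = 2035-07-14, MAX = 2036-05-18.
17 days remain in July 2035 after the 14th (31 − 14).
Full months from August 2035 through April 2036 contribute their day counts.
Then 18 days into May 2036.
Total: 17 + 31 + 30 + 31 + 30 + 31 + 31 + 29 + 31 + 30 + 18 = 309.

309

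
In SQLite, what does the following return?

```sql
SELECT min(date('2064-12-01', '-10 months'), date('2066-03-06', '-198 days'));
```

date('2064-12-01', '-10 months') → 2064-02-01.
date('2066-03-06', '-198 days') → 2065-08-20.
Earlier of the two is 2064-02-01.

2064-02-01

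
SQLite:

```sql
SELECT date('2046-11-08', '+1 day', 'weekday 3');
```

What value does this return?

Advancing 1 more day within November lands on 2046-11-09.
`weekday 3` advances to the next Wednesday; 2046-11-09 is a Friday, so it moves forward to 2046-11-14.

2046-11-14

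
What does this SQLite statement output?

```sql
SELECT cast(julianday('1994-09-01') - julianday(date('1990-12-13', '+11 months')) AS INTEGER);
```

Adding +11 months to 1990-12-13 gives 1991-11-13.
17 days remain in November 1991 after the 13th (30 − 13).
Full months from December 1991 through August 1994 contribute their day counts.
Then 1 day into September 1994.
Total: 17 + 31 + 31 + 29 + 31 + 30 + 31 + 30 + 31 + 31 + 30 + 31 + 30 + 31 + 31 + 28 + 31 + 30 + 31 + 30 + 31 + 31 + 30 + 31 + 30 + 31 + 31 + 28 + 31 + 30 + 31 + 30 + 31 + 31 + 1 = 1023.

1023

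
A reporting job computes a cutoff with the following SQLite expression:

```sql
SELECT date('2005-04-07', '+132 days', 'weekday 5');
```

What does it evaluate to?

Applying '+132 days' to 2005-04-07: counting 132 days forward gives 2005-08-17.
`weekday 5` advances to the next Friday; 2005-08-17 is a Wednesday, so it moves forward to 2005-08-19.

2005-08-19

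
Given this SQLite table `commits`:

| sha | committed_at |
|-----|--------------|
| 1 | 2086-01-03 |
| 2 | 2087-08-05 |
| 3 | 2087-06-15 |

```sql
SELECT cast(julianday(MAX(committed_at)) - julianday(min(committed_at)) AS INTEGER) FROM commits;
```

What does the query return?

MIN = 2086-01-03, MAX = 2087-08-05.
28 days remain in January 2086 after the 3rd (31 − 3).
Full months from February 2086 through July 2087 contribute their day counts.
Then 5 days into August 2087.
Total: 28 + 28 + 31 + 30 + 31 + 30 + 31 + 31 + 30 + 31 + 30 + 31 + 31 + 28 + 31 + 30 + 31 + 30 + 31 + 5 = 579.

579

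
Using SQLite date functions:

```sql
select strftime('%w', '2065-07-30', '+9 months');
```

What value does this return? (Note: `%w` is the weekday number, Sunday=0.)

5

First apply '+9 months': 2065-07-30 → 2066-04-30.
2066-04-30 is a Friday; with Sunday=0 that is 5.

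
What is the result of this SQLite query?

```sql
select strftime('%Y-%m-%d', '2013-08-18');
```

2013-08-18

`%Y-%m-%d` extracts the ISO date: 2013-08-18.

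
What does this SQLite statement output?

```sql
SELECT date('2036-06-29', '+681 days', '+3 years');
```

2041-05-11

Applying '+681 days' to 2036-06-29: counting 681 days forward gives 2038-05-11.
Adding +3 years to 2038-05-11 gives 2041-05-11.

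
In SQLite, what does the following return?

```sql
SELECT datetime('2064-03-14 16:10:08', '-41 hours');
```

-41 hours from 2064-03-14 16:10:08 is 2064-03-12 23:10:08 (crosses midnight).

2064-03-12 23:10:08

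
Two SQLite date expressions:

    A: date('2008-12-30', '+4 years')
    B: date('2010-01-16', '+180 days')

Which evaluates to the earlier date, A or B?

A = 2012-12-30.
B = 2010-07-15.
B is earlier.

B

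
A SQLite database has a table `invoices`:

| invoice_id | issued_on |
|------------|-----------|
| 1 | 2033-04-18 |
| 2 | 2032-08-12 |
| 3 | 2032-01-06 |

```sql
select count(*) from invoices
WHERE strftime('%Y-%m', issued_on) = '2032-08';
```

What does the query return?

Rows with year-month 2032-08: 2032-08-12 → 1.

1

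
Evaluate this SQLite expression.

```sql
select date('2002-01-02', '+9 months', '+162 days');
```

Adding +9 months to 2002-01-02 gives 2002-10-02.
Applying '+162 days' to 2002-10-02: counting 162 days forward gives 2003-03-13.

2003-03-13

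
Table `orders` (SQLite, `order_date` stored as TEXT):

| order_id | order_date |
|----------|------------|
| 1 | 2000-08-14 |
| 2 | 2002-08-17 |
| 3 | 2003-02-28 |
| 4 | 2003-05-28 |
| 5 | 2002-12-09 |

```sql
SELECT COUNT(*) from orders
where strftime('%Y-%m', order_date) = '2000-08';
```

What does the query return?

1

Rows with year-month 2000-08: 2000-08-14 → 1.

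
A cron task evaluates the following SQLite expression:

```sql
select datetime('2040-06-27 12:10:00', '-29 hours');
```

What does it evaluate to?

-29 hours from 2040-06-27 12:10:00 is 2040-06-26 07:10:00 (crosses midnight).

2040-06-26 07:10:00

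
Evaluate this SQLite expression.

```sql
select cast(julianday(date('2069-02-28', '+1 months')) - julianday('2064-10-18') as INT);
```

1622

Adding +1 month to 2069-02-28 gives 2069-03-28.
13 days remain in October 2064 after the 18th (31 − 18).
Full months from November 2064 through February 2069 contribute their day counts.
Then 28 days into March 2069.
Total: 13 + 30 + 31 + 31 + 28 + 31 + 30 + 31 + 30 + 31 + 31 + 30 + 31 + 30 + 31 + 31 + 28 + 31 + 30 + 31 + 30 + 31 + 31 + 30 + 31 + 30 + 31 + 31 + 28 + 31 + 30 + 31 + 30 + 31 + 31 + 30 + 31 + 30 + 31 + 31 + 29 + 31 + 30 + 31 + 30 + 31 + 31 + 30 + 31 + 30 + 31 + 31 + 28 + 28 = 1622.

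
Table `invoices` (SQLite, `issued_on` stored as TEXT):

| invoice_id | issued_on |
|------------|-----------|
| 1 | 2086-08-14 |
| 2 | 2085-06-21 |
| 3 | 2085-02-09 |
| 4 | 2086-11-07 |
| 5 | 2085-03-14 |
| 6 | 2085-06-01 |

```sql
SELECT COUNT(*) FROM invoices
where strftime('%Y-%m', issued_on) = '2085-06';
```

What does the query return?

2

Rows with year-month 2085-06: 2085-06-21, 2085-06-01 → 2.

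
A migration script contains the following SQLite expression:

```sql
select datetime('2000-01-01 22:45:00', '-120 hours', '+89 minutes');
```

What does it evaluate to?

1999-12-28 00:14:00

-120 hours from 2000-01-01 22:45:00 is 1999-12-27 22:45:00 (crosses midnight).
89 minutes = 1h 29m; +89 minutes from 1999-12-27 22:45:00 is 1999-12-28 00:14:00 (crosses midnight).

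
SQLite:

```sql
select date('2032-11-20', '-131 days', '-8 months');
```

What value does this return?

Applying '-131 days' to 2032-11-20: counting 131 days back gives 2032-07-12.
Adding -8 months to 2032-07-12 gives 2031-11-12.

2031-11-12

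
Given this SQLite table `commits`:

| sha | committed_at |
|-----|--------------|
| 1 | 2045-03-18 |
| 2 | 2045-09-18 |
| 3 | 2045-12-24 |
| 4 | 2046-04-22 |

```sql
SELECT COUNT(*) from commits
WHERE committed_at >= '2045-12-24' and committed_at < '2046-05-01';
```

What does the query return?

2

Rows in [2045-12-24, 2046-05-01): 2045-12-24, 2046-04-22 → 2 rows.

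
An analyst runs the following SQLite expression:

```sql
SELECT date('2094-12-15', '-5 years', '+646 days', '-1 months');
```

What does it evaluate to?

2091-08-22

Adding -5 years to 2094-12-15 gives 2089-12-15.
Applying '+646 days' to 2089-12-15: counting 646 days forward gives 2091-09-22.
Adding -1 month to 2091-09-22 gives 2091-08-22.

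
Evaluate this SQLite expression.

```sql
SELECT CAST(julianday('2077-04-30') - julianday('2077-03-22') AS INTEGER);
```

39

9 days remain in March 2077 after the 22nd (31 − 22).
Then 30 days into April 2077.
Total: 9 + 30 = 39.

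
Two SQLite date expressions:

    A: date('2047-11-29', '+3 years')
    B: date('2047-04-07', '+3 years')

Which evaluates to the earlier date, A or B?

B

A = 2050-11-29.
B = 2050-04-07.
B is earlier.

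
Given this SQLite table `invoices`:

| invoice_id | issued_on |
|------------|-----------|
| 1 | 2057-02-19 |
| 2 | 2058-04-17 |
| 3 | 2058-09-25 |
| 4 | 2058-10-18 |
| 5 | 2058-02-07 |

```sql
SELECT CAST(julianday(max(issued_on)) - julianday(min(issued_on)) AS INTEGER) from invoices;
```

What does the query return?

MIN = 2057-02-19, MAX = 2058-10-18.
9 days remain in February 2057 after the 19th (28 − 19).
Full months from March 2057 through September 2058 contribute their day counts.
Then 18 days into October 2058.
Total: 9 + 31 + 30 + 31 + 30 + 31 + 31 + 30 + 31 + 30 + 31 + 31 + 28 + 31 + 30 + 31 + 30 + 31 + 31 + 30 + 18 = 606.

606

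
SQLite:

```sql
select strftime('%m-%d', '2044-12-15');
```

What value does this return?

12-15

`%m-%d` extracts the month-day: 12-15.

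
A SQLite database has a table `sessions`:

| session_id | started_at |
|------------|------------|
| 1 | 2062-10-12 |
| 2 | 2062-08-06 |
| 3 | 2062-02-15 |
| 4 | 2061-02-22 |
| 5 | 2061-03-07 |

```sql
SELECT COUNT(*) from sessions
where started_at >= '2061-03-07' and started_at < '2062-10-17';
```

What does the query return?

Rows in [2061-03-07, 2062-10-17): 2062-10-12, 2062-08-06, 2062-02-15, 2061-03-07 → 4 rows.

4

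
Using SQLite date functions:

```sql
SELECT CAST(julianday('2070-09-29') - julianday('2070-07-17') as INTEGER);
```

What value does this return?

14 days remain in July 2070 after the 17th (31 − 17).
August 2070: 31 days.
Then 29 days into September 2070.
Total: 14 + 31 + 29 = 74.

74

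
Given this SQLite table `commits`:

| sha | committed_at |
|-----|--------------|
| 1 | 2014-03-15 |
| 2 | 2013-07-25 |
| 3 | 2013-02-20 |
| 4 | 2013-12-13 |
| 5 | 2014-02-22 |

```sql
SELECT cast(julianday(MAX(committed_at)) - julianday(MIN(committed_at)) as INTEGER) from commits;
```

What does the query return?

MIN = 2013-02-20, MAX = 2014-03-15.
8 days remain in February 2013 after the 20th (28 − 20).
Full months from March 2013 through February 2014 contribute their day counts.
Then 15 days into March 2014.
Total: 8 + 31 + 30 + 31 + 30 + 31 + 31 + 30 + 31 + 30 + 31 + 31 + 28 + 15 = 388.

388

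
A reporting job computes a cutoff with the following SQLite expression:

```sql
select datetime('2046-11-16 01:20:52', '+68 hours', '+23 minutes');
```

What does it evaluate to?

+68 hours from 2046-11-16 01:20:52 is 2046-11-18 21:20:52 (crosses midnight).
+23 minutes from 2046-11-18 21:20:52 is 2046-11-18 21:43:52.

2046-11-18 21:43:52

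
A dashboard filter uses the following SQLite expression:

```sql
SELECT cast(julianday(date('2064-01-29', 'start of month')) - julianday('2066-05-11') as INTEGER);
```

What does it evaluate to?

-861

`start of month` rewinds 2064-01-29 to 2064-01-01.
30 days remain in January 2064 after the 1st (31 − 1).
Full months from February 2064 through April 2066 contribute their day counts.
Then 11 days into May 2066.
Total: 30 + 29 + 31 + 30 + 31 + 30 + 31 + 31 + 30 + 31 + 30 + 31 + 31 + 28 + 31 + 30 + 31 + 30 + 31 + 31 + 30 + 31 + 30 + 31 + 31 + 28 + 31 + 30 + 11 = 861.
The subtraction is earlier − later, so the result is −861 → -861.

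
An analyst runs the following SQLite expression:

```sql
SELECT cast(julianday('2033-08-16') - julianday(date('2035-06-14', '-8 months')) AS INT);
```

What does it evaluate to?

-424

Adding -8 months to 2035-06-14 gives 2034-10-14.
15 days remain in August 2033 after the 16th (31 − 16).
Full months from September 2033 through September 2034 contribute their day counts.
Then 14 days into October 2034.
Total: 15 + 30 + 31 + 30 + 31 + 31 + 28 + 31 + 30 + 31 + 30 + 31 + 31 + 30 + 14 = 424.
The subtraction is earlier − later, so the result is −424 → -424.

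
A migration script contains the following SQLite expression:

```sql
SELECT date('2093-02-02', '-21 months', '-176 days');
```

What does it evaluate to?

Adding -21 months to 2093-02-02 gives 2091-05-02.
Applying '-176 days' to 2091-05-02: counting 176 days back gives 2090-11-07.

2090-11-07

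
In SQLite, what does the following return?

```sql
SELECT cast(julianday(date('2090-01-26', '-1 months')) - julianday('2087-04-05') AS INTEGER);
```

Adding -1 month to 2090-01-26 gives 2089-12-26.
25 days remain in April 2087 after the 5th (30 − 5).
Full months from May 2087 through November 2089 contribute their day counts.
Then 26 days into December 2089.
Total: 25 + 31 + 30 + 31 + 31 + 30 + 31 + 30 + 31 + 31 + 29 + 31 + 30 + 31 + 30 + 31 + 31 + 30 + 31 + 30 + 31 + 31 + 28 + 31 + 30 + 31 + 30 + 31 + 31 + 30 + 31 + 30 + 26 = 996.

996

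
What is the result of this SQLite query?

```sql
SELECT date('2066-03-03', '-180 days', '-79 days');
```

2065-06-17

Applying '-180 days' to 2066-03-03: counting 180 days back gives 2065-09-04.
Applying '-79 days' to 2065-09-04: counting 79 days back gives 2065-06-17.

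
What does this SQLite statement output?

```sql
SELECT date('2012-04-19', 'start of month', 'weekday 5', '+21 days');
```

`start of month` rewinds 2012-04-19 to 2012-04-01.
`weekday 5` advances to the next Friday; 2012-04-01 is a Sunday, so it moves forward to 2012-04-06.
Advancing 21 more days within April lands on 2012-04-27.

2012-04-27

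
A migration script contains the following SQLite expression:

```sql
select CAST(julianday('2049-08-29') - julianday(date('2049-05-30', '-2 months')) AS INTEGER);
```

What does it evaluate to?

152

Adding -2 months to 2049-05-30 gives 2049-03-30.
1 day remains in March 2049 after the 30th (31 − 30).
April 2049: 30 days.
May 2049: 31 days.
June 2049: 30 days.
July 2049: 31 days.
Then 29 days into August 2049.
Total: 1 + 30 + 31 + 30 + 31 + 29 = 152.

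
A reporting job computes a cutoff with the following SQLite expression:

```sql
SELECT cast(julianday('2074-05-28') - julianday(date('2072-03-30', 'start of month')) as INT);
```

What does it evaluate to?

`start of month` rewinds 2072-03-30 to 2072-03-01.
30 days remain in March 2072 after the 1st (31 − 1).
Full months from April 2072 through April 2074 contribute their day counts.
Then 28 days into May 2074.
Total: 30 + 30 + 31 + 30 + 31 + 31 + 30 + 31 + 30 + 31 + 31 + 28 + 31 + 30 + 31 + 30 + 31 + 31 + 30 + 31 + 30 + 31 + 31 + 28 + 31 + 30 + 28 = 818.

818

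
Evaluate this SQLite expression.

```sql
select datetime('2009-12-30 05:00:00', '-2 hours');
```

-2 hours from 2009-12-30 05:00:00 is 2009-12-30 03:00:00.

2009-12-30 03:00:00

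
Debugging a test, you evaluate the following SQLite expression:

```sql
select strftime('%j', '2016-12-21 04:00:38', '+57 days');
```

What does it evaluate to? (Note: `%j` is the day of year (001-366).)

047

First apply '+57 days': 2016-12-21 04:00:38 → 2017-02-16 04:00:38.
Day-of-year for 2017-02-16: days since 2017-01-01 inclusive = 47, zero-padded to 047.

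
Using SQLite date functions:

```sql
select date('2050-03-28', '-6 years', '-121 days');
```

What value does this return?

Adding -6 years to 2050-03-28 gives 2044-03-28.
Applying '-121 days' to 2044-03-28: counting 121 days back gives 2043-11-28.

2043-11-28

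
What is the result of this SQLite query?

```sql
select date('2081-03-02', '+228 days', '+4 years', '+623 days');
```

2087-07-01

Applying '+228 days' to 2081-03-02: counting 228 days forward gives 2081-10-16.
Adding +4 years to 2081-10-16 gives 2085-10-16.
Applying '+623 days' to 2085-10-16: counting 623 days forward gives 2087-07-01.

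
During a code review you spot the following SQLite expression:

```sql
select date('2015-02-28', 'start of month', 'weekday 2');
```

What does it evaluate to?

`start of month` rewinds 2015-02-28 to 2015-02-01.
`weekday 2` advances to the next Tuesday; 2015-02-01 is a Sunday, so it moves forward to 2015-02-03.

2015-02-03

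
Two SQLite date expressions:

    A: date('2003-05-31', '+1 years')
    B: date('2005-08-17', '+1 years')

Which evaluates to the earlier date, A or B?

A = 2004-05-31.
B = 2006-08-17.
A is earlier.

A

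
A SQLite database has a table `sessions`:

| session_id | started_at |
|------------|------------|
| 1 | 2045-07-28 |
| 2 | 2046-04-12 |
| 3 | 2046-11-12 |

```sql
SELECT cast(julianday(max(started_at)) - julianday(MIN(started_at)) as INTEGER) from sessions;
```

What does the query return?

472

MIN = 2045-07-28, MAX = 2046-11-12.
3 days remain in July 2045 after the 28th (31 − 28).
Full months from August 2045 through October 2046 contribute their day counts.
Then 12 days into November 2046.
Total: 3 + 31 + 30 + 31 + 30 + 31 + 31 + 28 + 31 + 30 + 31 + 30 + 31 + 31 + 30 + 31 + 12 = 472.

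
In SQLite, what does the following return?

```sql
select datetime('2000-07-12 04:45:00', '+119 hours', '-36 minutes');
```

2000-07-17 03:09:00

+119 hours from 2000-07-12 04:45:00 is 2000-07-17 03:45:00 (crosses midnight).
-36 minutes from 2000-07-17 03:45:00 is 2000-07-17 03:09:00.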